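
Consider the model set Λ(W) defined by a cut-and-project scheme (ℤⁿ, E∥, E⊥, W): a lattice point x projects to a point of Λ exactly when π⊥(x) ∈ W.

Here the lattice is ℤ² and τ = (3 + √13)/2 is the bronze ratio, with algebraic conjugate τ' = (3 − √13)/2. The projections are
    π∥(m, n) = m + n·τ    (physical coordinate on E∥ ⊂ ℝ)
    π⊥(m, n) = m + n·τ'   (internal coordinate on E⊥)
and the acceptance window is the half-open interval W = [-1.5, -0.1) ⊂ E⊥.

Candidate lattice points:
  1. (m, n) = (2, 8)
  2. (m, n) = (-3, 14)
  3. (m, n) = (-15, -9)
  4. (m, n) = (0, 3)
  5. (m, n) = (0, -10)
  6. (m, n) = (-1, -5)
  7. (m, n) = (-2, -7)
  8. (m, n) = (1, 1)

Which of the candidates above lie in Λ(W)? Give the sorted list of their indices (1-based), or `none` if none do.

τ' = (3−√13)/2 ≈ -0.30278.
[1] lift (2,8): star map gives -0.42221; window check -1.5 ≤ -0.42221 < -0.1 is true → IN Λ
[2] lift (-3,14): star map gives -7.23886; window check -1.5 ≤ -7.23886 < -0.1 is false → out
[3] lift (-15,-9): star map gives -12.27502; window check -1.5 ≤ -12.27502 < -0.1 is false → out
[4] lift (0,3): star map gives -0.90833; window check -1.5 ≤ -0.90833 < -0.1 is true → IN Λ
[5] lift (0,-10): star map gives 3.02776; window check -1.5 ≤ 3.02776 < -0.1 is false → out
[6] lift (-1,-5): star map gives 0.51388; window check -1.5 ≤ 0.51388 < -0.1 is false → out
[7] lift (-2,-7): star map gives 0.11943; window check -1.5 ≤ 0.11943 < -0.1 is false → out
[8] lift (1,1): star map gives 0.69722; window check -1.5 ≤ 0.69722 < -0.1 is false → out

1, 4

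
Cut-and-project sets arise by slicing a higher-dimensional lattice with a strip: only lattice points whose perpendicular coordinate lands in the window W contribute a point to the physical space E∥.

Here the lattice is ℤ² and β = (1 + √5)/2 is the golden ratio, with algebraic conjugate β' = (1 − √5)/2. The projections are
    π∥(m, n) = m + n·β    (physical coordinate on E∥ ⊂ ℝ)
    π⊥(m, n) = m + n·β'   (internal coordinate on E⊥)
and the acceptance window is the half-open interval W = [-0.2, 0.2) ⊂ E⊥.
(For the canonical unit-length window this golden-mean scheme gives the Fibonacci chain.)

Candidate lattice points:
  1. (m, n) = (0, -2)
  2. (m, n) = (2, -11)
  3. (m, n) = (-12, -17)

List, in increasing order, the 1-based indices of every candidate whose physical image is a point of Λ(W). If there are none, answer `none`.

Compute β' = (1−√5)/2 = -0.61803, so π⊥(m,n) = m -0.61803·n.
[1] lift (0,-2): star map gives 1.23607; window check -0.2 ≤ 1.23607 < 0.2 is false → out
[2] lift (2,-11): star map gives 8.79837; window check -0.2 ≤ 8.79837 < 0.2 is false → out
[3] lift (-12,-17): star map gives -1.49342; window check -0.2 ≤ -1.49342 < 0.2 is false → out

none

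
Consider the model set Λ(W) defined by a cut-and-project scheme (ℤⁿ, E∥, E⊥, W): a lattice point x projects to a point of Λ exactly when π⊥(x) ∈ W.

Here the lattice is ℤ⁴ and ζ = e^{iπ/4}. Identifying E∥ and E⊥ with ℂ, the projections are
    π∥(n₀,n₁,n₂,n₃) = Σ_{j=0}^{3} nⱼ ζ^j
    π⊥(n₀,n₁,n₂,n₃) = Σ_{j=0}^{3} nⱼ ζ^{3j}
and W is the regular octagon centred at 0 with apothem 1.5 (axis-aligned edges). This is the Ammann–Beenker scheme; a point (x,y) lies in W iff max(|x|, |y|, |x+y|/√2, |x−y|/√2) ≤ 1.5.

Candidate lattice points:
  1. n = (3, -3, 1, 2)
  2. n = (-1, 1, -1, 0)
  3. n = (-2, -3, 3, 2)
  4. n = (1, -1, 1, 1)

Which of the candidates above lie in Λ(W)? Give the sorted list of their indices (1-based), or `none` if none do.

With ζ = e^{iπ/4} the internal vectors are ζ^0,ζ^3,ζ^6,ζ^9.
#1 (3, -3, 1, 2): internal (6.5355, -1.7071); octagon support 6.5355 vs apothem 1.5 → ∉ W
#2 (-1, 1, -1, 0): internal (-1.7071, 1.7071); octagon support 2.4142 vs apothem 1.5 → ∉ W
#3 (-2, -3, 3, 2): internal (1.5355, -3.7071); octagon support 3.7071 vs apothem 1.5 → ∉ W
#4 (1, -1, 1, 1): internal (2.4142, -1.0000); octagon support 2.4142 vs apothem 1.5 → ∉ W

none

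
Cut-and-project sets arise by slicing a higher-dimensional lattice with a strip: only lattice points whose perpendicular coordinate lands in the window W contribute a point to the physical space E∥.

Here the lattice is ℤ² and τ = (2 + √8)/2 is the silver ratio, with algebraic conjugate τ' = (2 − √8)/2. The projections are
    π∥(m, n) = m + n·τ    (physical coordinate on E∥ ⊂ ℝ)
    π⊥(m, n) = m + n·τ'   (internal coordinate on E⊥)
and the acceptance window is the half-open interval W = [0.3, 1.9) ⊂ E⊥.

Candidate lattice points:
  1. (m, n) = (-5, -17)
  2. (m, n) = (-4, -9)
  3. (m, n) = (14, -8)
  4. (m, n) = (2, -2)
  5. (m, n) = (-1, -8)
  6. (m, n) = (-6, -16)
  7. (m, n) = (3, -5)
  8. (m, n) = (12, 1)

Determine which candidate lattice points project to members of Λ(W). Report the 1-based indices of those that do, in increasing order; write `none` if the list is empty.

6

τ' = (2−√8)/2 ≈ -0.414214.
candidate 1: (m,n)=(-5,-17) → π∥ = -5-17·τ ≈ -46.041631, π⊥ = -5-17·τ' ≈ 2.041631 ∉ [0.3, 1.9) ⇒ out
candidate 2: (m,n)=(-4,-9) → π∥ = -4-9·τ ≈ -25.727922, π⊥ = -4-9·τ' ≈ -0.272078 ∉ [0.3, 1.9) ⇒ out
candidate 3: (m,n)=(14,-8) → π∥ = 14-8·τ ≈ -5.313708, π⊥ = 14-8·τ' ≈ 17.313708 ∉ [0.3, 1.9) ⇒ out
candidate 4: (m,n)=(2,-2) → π∥ = 2-2·τ ≈ -2.828427, π⊥ = 2-2·τ' ≈ 2.828427 ∉ [0.3, 1.9) ⇒ out
candidate 5: (m,n)=(-1,-8) → π∥ = -1-8·τ ≈ -20.313708, π⊥ = -1-8·τ' ≈ 2.313708 ∉ [0.3, 1.9) ⇒ out
candidate 6: (m,n)=(-6,-16) → π∥ = -6-16·τ ≈ -44.627417, π⊥ = -6-16·τ' ≈ 0.627417 ∈ [0.3, 1.9) ⇒ IN Λ
candidate 7: (m,n)=(3,-5) → π∥ = 3-5·τ ≈ -9.071068, π⊥ = 3-5·τ' ≈ 5.071068 ∉ [0.3, 1.9) ⇒ out
candidate 8: (m,n)=(12,1) → π∥ = 12+1·τ ≈ 14.414214, π⊥ = 12+1·τ' ≈ 11.585786 ∉ [0.3, 1.9) ⇒ out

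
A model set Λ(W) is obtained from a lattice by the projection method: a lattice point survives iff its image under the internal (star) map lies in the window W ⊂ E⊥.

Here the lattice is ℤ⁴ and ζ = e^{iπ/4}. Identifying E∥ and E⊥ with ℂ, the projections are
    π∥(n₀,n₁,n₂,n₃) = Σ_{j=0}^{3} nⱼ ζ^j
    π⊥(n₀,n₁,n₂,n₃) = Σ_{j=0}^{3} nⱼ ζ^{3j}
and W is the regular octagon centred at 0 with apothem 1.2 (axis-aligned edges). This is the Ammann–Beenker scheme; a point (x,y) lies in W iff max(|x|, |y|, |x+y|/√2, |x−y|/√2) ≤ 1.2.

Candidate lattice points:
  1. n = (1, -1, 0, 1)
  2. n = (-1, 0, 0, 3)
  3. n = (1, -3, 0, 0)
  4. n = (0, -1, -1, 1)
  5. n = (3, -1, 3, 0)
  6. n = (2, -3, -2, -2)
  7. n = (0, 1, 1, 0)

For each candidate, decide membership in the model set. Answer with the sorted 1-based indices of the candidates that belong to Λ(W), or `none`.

With ζ = e^{iπ/4} the internal vectors are ζ^0,ζ^3,ζ^6,ζ^9.
#1 (1, -1, 0, 1): internal (2.414214, 0.000000); octagon support 2.414214 vs apothem 1.2 → ∉ W
#2 (-1, 0, 0, 3): internal (1.121320, 2.121320); octagon support 2.292893 vs apothem 1.2 → ∉ W
#3 (1, -3, 0, 0): internal (3.121320, -2.121320); octagon support 3.707107 vs apothem 1.2 → ∉ W
#4 (0, -1, -1, 1): internal (1.414214, 1.000000); octagon support 1.707107 vs apothem 1.2 → ∉ W
#5 (3, -1, 3, 0): internal (3.707107, -3.707107); octagon support 5.242641 vs apothem 1.2 → ∉ W
#6 (2, -3, -2, -2): internal (2.707107, -1.535534); octagon support 3.000000 vs apothem 1.2 → ∉ W
#7 (0, 1, 1, 0): internal (-0.707107, -0.292893); octagon support 0.707107 vs apothem 1.2 → ∈ W

7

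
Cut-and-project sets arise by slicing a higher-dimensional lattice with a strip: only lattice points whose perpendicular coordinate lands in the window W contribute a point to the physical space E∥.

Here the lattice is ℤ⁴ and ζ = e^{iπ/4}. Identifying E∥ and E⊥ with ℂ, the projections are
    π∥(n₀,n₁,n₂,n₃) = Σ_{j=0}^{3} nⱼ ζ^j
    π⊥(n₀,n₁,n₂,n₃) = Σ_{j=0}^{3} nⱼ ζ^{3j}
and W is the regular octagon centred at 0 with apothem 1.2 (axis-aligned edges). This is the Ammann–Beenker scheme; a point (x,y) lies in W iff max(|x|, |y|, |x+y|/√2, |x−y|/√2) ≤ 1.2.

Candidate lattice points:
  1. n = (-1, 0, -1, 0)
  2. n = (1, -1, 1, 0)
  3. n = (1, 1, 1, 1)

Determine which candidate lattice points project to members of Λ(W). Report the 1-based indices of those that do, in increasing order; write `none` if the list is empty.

3

π⊥(n) = n₀ + n₁ζ³ + n₂ζ⁶ + n₃ζ⁹ where ζ = e^{iπ/4}.
candidate 1: n = (-1, 0, -1, 0) → π⊥ ≈ (-1.00000, +1.00000); max(|x|,|y|,|x±y|/√2) = 1.41421 > 1.2 ⇒ ∉ W
candidate 2: n = (1, -1, 1, 0) → π⊥ ≈ (+1.70711, -1.70711); max(|x|,|y|,|x±y|/√2) = 2.41421 > 1.2 ⇒ ∉ W
candidate 3: n = (1, 1, 1, 1) → π⊥ ≈ (+1.00000, +0.41421); max(|x|,|y|,|x±y|/√2) = 1.00000 ≤ 1.2 ⇒ ∈ W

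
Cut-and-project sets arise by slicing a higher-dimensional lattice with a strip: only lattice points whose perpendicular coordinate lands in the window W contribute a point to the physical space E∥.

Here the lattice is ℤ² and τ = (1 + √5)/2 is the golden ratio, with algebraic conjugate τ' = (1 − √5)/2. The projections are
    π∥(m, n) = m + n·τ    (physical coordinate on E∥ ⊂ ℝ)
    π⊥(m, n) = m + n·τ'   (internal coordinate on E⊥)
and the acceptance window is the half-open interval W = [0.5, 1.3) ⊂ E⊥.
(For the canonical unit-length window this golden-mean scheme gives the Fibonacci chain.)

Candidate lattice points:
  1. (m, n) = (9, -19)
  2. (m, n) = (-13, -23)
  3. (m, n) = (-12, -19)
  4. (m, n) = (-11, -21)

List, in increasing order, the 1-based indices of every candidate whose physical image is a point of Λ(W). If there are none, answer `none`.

τ' = (1−√5)/2 ≈ -0.6180.
#1 (9,-19): internal coord 9 + (-19)·τ' = +20.7426; +20.7426 ∉ [0.5, 1.3) → out
#2 (-13,-23): internal coord -13 + (-23)·τ' = +1.2148; +1.2148 ∈ [0.5, 1.3) → IN Λ
#3 (-12,-19): internal coord -12 + (-19)·τ' = -0.2574; -0.2574 ∉ [0.5, 1.3) → out
#4 (-11,-21): internal coord -11 + (-21)·τ' = +1.9787; +1.9787 ∉ [0.5, 1.3) → out

2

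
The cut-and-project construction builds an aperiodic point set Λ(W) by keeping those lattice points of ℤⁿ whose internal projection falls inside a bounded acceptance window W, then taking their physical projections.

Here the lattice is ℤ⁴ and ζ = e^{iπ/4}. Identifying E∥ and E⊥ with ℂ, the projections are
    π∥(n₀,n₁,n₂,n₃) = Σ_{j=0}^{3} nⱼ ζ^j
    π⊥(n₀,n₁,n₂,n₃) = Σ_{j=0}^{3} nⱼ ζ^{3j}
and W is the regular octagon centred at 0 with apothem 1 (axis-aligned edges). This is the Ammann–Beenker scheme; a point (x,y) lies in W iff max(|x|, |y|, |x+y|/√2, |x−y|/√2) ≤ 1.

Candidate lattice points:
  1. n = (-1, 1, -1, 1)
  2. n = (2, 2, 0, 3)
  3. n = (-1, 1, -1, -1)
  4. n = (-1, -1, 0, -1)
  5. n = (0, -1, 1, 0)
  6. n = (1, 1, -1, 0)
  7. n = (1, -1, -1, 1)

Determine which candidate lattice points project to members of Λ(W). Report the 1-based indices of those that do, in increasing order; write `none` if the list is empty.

π⊥(n) = n₀ + n₁ζ³ + n₂ζ⁶ + n₃ζ⁹ where ζ = e^{iπ/4}.
#1 (-1, 1, -1, 1): internal (-1.0000, 2.4142); octagon support 2.4142 vs apothem 1 → ∉ W
#2 (2, 2, 0, 3): internal (2.7071, 3.5355); octagon support 4.4142 vs apothem 1 → ∉ W
#3 (-1, 1, -1, -1): internal (-2.4142, 1.0000); octagon support 2.4142 vs apothem 1 → ∉ W
#4 (-1, -1, 0, -1): internal (-1.0000, -1.4142); octagon support 1.7071 vs apothem 1 → ∉ W
#5 (0, -1, 1, 0): internal (0.7071, -1.7071); octagon support 1.7071 vs apothem 1 → ∉ W
#6 (1, 1, -1, 0): internal (0.2929, 1.7071); octagon support 1.7071 vs apothem 1 → ∉ W
#7 (1, -1, -1, 1): internal (2.4142, 1.0000); octagon support 2.4142 vs apothem 1 → ∉ W

none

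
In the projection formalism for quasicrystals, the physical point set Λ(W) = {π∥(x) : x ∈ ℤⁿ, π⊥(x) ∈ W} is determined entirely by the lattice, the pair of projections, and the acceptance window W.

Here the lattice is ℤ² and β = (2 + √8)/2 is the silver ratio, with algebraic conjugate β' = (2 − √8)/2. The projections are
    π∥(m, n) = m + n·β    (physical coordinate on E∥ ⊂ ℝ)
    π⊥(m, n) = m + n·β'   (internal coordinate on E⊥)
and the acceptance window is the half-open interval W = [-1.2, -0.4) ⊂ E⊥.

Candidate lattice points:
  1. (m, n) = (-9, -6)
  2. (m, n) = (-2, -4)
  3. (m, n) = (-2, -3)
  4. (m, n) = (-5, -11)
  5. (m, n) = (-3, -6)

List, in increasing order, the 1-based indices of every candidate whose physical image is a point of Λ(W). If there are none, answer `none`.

3, 4, 5

Compute β' = (2−√8)/2 = -0.414214, so π⊥(m,n) = m -0.414214·n.
candidate 1: (m,n)=(-9,-6) → π∥ = -9-6·β ≈ -23.485281, π⊥ = -9-6·β' ≈ -6.514719 ∉ [-1.2, -0.4) ⇒ out
candidate 2: (m,n)=(-2,-4) → π∥ = -2-4·β ≈ -11.656854, π⊥ = -2-4·β' ≈ -0.343146 ∉ [-1.2, -0.4) ⇒ out
candidate 3: (m,n)=(-2,-3) → π∥ = -2-3·β ≈ -9.242641, π⊥ = -2-3·β' ≈ -0.757359 ∈ [-1.2, -0.4) ⇒ IN Λ
candidate 4: (m,n)=(-5,-11) → π∥ = -5-11·β ≈ -31.556349, π⊥ = -5-11·β' ≈ -0.443651 ∈ [-1.2, -0.4) ⇒ IN Λ
candidate 5: (m,n)=(-3,-6) → π∥ = -3-6·β ≈ -17.485281, π⊥ = -3-6·β' ≈ -0.514719 ∈ [-1.2, -0.4) ⇒ IN Λ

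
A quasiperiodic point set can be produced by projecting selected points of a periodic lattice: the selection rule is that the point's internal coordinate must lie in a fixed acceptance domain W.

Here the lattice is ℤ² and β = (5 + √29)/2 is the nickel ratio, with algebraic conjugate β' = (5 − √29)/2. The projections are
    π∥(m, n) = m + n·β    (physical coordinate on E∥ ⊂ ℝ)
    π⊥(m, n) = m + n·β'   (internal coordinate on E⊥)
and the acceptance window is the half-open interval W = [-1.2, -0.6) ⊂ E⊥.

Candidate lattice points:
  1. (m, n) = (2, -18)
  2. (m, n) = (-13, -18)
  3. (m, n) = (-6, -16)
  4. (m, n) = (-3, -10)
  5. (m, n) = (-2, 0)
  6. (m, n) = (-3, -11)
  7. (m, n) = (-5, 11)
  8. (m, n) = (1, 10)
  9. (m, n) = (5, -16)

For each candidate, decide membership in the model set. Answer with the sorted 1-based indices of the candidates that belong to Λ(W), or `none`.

β' = (5−√29)/2 ≈ -0.192582.
#1 (2,-18): internal coord 2 + (-18)·β' = +5.466483; +5.466483 ∉ [-1.2, -0.6) → out
#2 (-13,-18): internal coord -13 + (-18)·β' = -9.533517; -9.533517 ∉ [-1.2, -0.6) → out
#3 (-6,-16): internal coord -6 + (-16)·β' = -2.918682; -2.918682 ∉ [-1.2, -0.6) → out
#4 (-3,-10): internal coord -3 + (-10)·β' = -1.074176; -1.074176 ∈ [-1.2, -0.6) → IN Λ
#5 (-2,0): internal coord -2 + (0)·β' = -2.000000; -2.000000 ∉ [-1.2, -0.6) → out
#6 (-3,-11): internal coord -3 + (-11)·β' = -0.881594; -0.881594 ∈ [-1.2, -0.6) → IN Λ
#7 (-5,11): internal coord -5 + (11)·β' = -7.118406; -7.118406 ∉ [-1.2, -0.6) → out
#8 (1,10): internal coord 1 + (10)·β' = -0.925824; -0.925824 ∈ [-1.2, -0.6) → IN Λ
#9 (5,-16): internal coord 5 + (-16)·β' = +8.081318; +8.081318 ∉ [-1.2, -0.6) → out

4, 6, 8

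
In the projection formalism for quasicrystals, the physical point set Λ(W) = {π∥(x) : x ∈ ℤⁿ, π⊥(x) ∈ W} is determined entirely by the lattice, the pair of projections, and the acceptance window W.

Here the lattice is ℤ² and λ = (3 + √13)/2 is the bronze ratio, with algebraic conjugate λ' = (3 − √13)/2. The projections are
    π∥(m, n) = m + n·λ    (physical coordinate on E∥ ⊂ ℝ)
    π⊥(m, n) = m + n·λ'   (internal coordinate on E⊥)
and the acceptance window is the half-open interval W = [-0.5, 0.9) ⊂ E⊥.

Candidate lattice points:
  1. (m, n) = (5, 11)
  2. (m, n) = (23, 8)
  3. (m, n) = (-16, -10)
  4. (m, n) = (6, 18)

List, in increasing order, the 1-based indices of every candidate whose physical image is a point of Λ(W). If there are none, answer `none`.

4

λ' = (3−√13)/2 ≈ -0.3028.
#1 (5,11): internal coord 5 + (11)·λ' = +1.6695; +1.6695 ∉ [-0.5, 0.9) → out
#2 (23,8): internal coord 23 + (8)·λ' = +20.5778; +20.5778 ∉ [-0.5, 0.9) → out
#3 (-16,-10): internal coord -16 + (-10)·λ' = -12.9722; -12.9722 ∉ [-0.5, 0.9) → out
#4 (6,18): internal coord 6 + (18)·λ' = +0.5500; +0.5500 ∈ [-0.5, 0.9) → IN Λ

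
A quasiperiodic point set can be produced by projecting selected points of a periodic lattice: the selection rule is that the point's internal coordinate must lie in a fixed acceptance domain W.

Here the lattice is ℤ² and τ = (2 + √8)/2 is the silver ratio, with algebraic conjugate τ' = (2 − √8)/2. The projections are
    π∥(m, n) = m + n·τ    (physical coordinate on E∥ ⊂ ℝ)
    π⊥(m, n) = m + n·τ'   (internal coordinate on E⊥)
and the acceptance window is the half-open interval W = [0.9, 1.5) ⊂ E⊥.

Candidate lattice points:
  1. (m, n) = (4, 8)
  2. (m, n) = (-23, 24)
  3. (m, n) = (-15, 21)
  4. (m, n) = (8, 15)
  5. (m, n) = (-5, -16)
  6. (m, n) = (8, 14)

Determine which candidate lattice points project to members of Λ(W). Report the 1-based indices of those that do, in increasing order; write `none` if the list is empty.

τ' = (2−√8)/2 ≈ -0.414214.
#1 (4,8): internal coord 4 + (8)·τ' = +0.686292; +0.686292 ∉ [0.9, 1.5) → out
#2 (-23,24): internal coord -23 + (24)·τ' = -32.941125; -32.941125 ∉ [0.9, 1.5) → out
#3 (-15,21): internal coord -15 + (21)·τ' = -23.698485; -23.698485 ∉ [0.9, 1.5) → out
#4 (8,15): internal coord 8 + (15)·τ' = +1.786797; +1.786797 ∉ [0.9, 1.5) → out
#5 (-5,-16): internal coord -5 + (-16)·τ' = +1.627417; +1.627417 ∉ [0.9, 1.5) → out
#6 (8,14): internal coord 8 + (14)·τ' = +2.201010; +2.201010 ∉ [0.9, 1.5) → out

none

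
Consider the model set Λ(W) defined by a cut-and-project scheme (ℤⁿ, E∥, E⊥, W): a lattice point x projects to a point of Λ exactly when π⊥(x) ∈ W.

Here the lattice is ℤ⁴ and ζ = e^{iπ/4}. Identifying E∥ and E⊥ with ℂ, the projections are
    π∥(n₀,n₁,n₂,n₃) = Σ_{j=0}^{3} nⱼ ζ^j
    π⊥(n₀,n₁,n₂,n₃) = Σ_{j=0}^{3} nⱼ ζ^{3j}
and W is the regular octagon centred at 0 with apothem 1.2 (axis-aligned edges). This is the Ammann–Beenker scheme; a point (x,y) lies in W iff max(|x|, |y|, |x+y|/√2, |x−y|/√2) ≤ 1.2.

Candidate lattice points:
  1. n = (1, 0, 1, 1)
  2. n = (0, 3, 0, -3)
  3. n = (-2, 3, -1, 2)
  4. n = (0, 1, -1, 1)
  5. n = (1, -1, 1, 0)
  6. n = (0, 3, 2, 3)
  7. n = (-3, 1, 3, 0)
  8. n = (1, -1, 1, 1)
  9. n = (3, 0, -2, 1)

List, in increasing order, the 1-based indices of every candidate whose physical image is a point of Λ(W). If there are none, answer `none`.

none

π⊥(n) = n₀ + n₁ζ³ + n₂ζ⁶ + n₃ζ⁹ where ζ = e^{iπ/4}.
#1 (1, 0, 1, 1): internal (1.70711, -0.29289); octagon support 1.70711 vs apothem 1.2 → ∉ W
#2 (0, 3, 0, -3): internal (-4.24264, 0.00000); octagon support 4.24264 vs apothem 1.2 → ∉ W
#3 (-2, 3, -1, 2): internal (-2.70711, 4.53553); octagon support 5.12132 vs apothem 1.2 → ∉ W
#4 (0, 1, -1, 1): internal (0.00000, 2.41421); octagon support 2.41421 vs apothem 1.2 → ∉ W
#5 (1, -1, 1, 0): internal (1.70711, -1.70711); octagon support 2.41421 vs apothem 1.2 → ∉ W
#6 (0, 3, 2, 3): internal (0.00000, 2.24264); octagon support 2.24264 vs apothem 1.2 → ∉ W
#7 (-3, 1, 3, 0): internal (-3.70711, -2.29289); octagon support 4.24264 vs apothem 1.2 → ∉ W
#8 (1, -1, 1, 1): internal (2.41421, -1.00000); octagon support 2.41421 vs apothem 1.2 → ∉ W
#9 (3, 0, -2, 1): internal (3.70711, 2.70711); octagon support 4.53553 vs apothem 1.2 → ∉ W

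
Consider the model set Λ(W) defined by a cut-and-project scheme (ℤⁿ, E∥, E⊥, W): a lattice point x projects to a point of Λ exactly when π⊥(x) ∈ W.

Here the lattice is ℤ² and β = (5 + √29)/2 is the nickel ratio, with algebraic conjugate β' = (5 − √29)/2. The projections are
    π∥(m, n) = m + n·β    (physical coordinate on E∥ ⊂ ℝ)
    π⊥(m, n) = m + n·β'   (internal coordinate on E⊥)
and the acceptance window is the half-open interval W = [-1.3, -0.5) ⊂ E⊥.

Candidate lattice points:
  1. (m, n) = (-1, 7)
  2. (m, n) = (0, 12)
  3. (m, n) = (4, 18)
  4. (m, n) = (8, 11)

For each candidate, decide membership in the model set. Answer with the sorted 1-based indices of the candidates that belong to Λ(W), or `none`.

none

β' = (5−√29)/2 ≈ -0.1926.
candidate 1: (m,n)=(-1,7) → π∥ = -1+7·β ≈ 35.3481, π⊥ = -1+7·β' ≈ -2.3481 ∉ [-1.3, -0.5) ⇒ out
candidate 2: (m,n)=(0,12) → π∥ = 0+12·β ≈ 62.3110, π⊥ = 0+12·β' ≈ -2.3110 ∉ [-1.3, -0.5) ⇒ out
candidate 3: (m,n)=(4,18) → π∥ = 4+18·β ≈ 97.4665, π⊥ = 4+18·β' ≈ 0.5335 ∉ [-1.3, -0.5) ⇒ out
candidate 4: (m,n)=(8,11) → π∥ = 8+11·β ≈ 65.1184, π⊥ = 8+11·β' ≈ 5.8816 ∉ [-1.3, -0.5) ⇒ out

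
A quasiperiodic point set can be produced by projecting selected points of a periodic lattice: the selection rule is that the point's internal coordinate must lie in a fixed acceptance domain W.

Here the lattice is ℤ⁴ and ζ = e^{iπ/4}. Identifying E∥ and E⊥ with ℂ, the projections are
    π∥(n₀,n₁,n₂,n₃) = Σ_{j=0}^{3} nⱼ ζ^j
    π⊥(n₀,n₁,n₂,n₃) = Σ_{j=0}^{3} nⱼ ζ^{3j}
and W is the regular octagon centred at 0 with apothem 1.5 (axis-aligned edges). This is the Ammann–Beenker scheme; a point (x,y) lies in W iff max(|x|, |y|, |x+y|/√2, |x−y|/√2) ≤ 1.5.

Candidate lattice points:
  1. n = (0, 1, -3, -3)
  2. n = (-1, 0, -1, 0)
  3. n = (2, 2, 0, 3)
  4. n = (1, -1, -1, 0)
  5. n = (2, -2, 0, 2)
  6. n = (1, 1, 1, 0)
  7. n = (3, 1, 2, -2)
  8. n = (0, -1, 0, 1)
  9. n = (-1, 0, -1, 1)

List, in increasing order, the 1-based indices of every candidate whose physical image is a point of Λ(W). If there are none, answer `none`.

2, 6, 8

π⊥(n) = n₀ + n₁ζ³ + n₂ζ⁶ + n₃ζ⁹ where ζ = e^{iπ/4}.
#1 (0, 1, -3, -3): internal (-2.82843, 1.58579); octagon support 3.12132 vs apothem 1.5 → ∉ W
#2 (-1, 0, -1, 0): internal (-1.00000, 1.00000); octagon support 1.41421 vs apothem 1.5 → ∈ W
#3 (2, 2, 0, 3): internal (2.70711, 3.53553); octagon support 4.41421 vs apothem 1.5 → ∉ W
#4 (1, -1, -1, 0): internal (1.70711, 0.29289); octagon support 1.70711 vs apothem 1.5 → ∉ W
#5 (2, -2, 0, 2): internal (4.82843, 0.00000); octagon support 4.82843 vs apothem 1.5 → ∉ W
#6 (1, 1, 1, 0): internal (0.29289, -0.29289); octagon support 0.41421 vs apothem 1.5 → ∈ W
#7 (3, 1, 2, -2): internal (0.87868, -2.70711); octagon support 2.70711 vs apothem 1.5 → ∉ W
#8 (0, -1, 0, 1): internal (1.41421, 0.00000); octagon support 1.41421 vs apothem 1.5 → ∈ W
#9 (-1, 0, -1, 1): internal (-0.29289, 1.70711); octagon support 1.70711 vs apothem 1.5 → ∉ W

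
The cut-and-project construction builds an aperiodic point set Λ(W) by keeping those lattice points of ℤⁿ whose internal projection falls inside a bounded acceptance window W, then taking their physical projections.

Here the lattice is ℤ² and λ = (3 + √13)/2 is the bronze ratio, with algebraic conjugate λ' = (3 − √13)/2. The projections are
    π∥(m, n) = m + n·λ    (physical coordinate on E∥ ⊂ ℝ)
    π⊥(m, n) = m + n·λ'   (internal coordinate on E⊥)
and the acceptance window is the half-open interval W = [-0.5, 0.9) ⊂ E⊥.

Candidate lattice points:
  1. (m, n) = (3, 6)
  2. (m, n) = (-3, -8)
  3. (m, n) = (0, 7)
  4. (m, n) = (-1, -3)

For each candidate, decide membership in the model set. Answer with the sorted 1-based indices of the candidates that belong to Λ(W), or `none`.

4

λ' = (3−√13)/2 ≈ -0.30278.
candidate 1: (m,n)=(3,6) → π∥ = 3+6·λ ≈ 22.81665, π⊥ = 3+6·λ' ≈ 1.18335 ∉ [-0.5, 0.9) ⇒ out
candidate 2: (m,n)=(-3,-8) → π∥ = -3-8·λ ≈ -29.42221, π⊥ = -3-8·λ' ≈ -0.57779 ∉ [-0.5, 0.9) ⇒ out
candidate 3: (m,n)=(0,7) → π∥ = 0+7·λ ≈ 23.11943, π⊥ = 0+7·λ' ≈ -2.11943 ∉ [-0.5, 0.9) ⇒ out
candidate 4: (m,n)=(-1,-3) → π∥ = -1-3·λ ≈ -10.90833, π⊥ = -1-3·λ' ≈ -0.09167 ∈ [-0.5, 0.9) ⇒ IN Λ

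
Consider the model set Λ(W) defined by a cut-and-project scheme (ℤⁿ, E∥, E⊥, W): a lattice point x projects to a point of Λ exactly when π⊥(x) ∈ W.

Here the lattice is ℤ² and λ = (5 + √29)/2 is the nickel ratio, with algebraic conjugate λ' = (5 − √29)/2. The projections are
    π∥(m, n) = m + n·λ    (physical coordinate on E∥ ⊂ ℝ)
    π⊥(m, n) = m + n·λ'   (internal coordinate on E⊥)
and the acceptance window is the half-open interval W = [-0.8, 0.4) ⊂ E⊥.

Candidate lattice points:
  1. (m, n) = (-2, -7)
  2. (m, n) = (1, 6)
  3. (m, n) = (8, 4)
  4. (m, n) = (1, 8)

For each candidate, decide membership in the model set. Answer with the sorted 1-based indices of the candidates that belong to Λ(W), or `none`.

1, 2, 4

λ' = (5−√29)/2 ≈ -0.19258.
[1] lift (-2,-7): star map gives -0.65192; window check -0.8 ≤ -0.65192 < 0.4 is true → IN Λ
[2] lift (1,6): star map gives -0.15549; window check -0.8 ≤ -0.15549 < 0.4 is true → IN Λ
[3] lift (8,4): star map gives 7.22967; window check -0.8 ≤ 7.22967 < 0.4 is false → out
[4] lift (1,8): star map gives -0.54066; window check -0.8 ≤ -0.54066 < 0.4 is true → IN Λ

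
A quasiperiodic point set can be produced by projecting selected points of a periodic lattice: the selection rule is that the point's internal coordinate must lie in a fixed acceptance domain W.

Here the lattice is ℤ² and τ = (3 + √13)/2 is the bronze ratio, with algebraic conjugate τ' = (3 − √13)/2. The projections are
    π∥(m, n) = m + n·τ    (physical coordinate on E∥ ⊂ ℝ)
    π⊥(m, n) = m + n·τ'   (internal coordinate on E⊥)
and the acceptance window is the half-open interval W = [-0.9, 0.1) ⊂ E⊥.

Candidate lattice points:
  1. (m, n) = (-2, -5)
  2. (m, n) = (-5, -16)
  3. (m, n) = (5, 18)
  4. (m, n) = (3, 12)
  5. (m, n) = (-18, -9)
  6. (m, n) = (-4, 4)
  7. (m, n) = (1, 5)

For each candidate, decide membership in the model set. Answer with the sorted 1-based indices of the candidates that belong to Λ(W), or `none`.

Numerically τ ≈ 3.3028 and τ' = −1/τ ≈ -0.3028.
#1 (-2,-5): internal coord -2 + (-5)·τ' = -0.4861; -0.4861 ∈ [-0.9, 0.1) → IN Λ
#2 (-5,-16): internal coord -5 + (-16)·τ' = -0.1556; -0.1556 ∈ [-0.9, 0.1) → IN Λ
#3 (5,18): internal coord 5 + (18)·τ' = -0.4500; -0.4500 ∈ [-0.9, 0.1) → IN Λ
#4 (3,12): internal coord 3 + (12)·τ' = -0.6333; -0.6333 ∈ [-0.9, 0.1) → IN Λ
#5 (-18,-9): internal coord -18 + (-9)·τ' = -15.2750; -15.2750 ∉ [-0.9, 0.1) → out
#6 (-4,4): internal coord -4 + (4)·τ' = -5.2111; -5.2111 ∉ [-0.9, 0.1) → out
#7 (1,5): internal coord 1 + (5)·τ' = -0.5139; -0.5139 ∈ [-0.9, 0.1) → IN Λ

1, 2, 3, 4, 7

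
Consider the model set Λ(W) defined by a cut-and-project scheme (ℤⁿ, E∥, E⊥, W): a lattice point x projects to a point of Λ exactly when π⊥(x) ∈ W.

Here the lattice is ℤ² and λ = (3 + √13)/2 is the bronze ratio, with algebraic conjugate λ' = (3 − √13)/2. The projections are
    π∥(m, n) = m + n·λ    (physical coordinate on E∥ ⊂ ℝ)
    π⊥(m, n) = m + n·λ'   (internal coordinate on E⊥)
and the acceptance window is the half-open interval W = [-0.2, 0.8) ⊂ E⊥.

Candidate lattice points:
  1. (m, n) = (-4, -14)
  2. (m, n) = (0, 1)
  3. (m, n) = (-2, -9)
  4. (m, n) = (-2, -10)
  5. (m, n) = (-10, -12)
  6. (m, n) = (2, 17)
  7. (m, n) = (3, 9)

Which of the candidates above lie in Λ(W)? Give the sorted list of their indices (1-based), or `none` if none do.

λ' = (3−√13)/2 ≈ -0.30278.
[1] lift (-4,-14): star map gives 0.23886; window check -0.2 ≤ 0.23886 < 0.8 is true → IN Λ
[2] lift (0,1): star map gives -0.30278; window check -0.2 ≤ -0.30278 < 0.8 is false → out
[3] lift (-2,-9): star map gives 0.72498; window check -0.2 ≤ 0.72498 < 0.8 is true → IN Λ
[4] lift (-2,-10): star map gives 1.02776; window check -0.2 ≤ 1.02776 < 0.8 is false → out
[5] lift (-10,-12): star map gives -6.36669; window check -0.2 ≤ -6.36669 < 0.8 is false → out
[6] lift (2,17): star map gives -3.14719; window check -0.2 ≤ -3.14719 < 0.8 is false → out
[7] lift (3,9): star map gives 0.27502; window check -0.2 ≤ 0.27502 < 0.8 is true → IN Λ

1, 3, 7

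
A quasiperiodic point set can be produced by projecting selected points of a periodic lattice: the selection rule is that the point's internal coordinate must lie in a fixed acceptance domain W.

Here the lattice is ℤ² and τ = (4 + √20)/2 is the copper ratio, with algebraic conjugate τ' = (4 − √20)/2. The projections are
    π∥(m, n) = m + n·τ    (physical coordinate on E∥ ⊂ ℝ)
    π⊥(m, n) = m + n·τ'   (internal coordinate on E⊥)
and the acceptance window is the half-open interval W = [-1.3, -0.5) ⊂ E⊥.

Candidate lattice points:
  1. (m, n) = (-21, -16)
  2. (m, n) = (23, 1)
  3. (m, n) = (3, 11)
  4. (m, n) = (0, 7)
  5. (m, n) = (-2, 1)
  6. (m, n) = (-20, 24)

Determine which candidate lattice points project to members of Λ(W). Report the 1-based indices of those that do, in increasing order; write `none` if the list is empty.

none

Compute τ' = (4−√20)/2 = -0.236068, so π⊥(m,n) = m -0.236068·n.
[1] lift (-21,-16): star map gives -17.222912; window check -1.3 ≤ -17.222912 < -0.5 is false → out
[2] lift (23,1): star map gives 22.763932; window check -1.3 ≤ 22.763932 < -0.5 is false → out
[3] lift (3,11): star map gives 0.403252; window check -1.3 ≤ 0.403252 < -0.5 is false → out
[4] lift (0,7): star map gives -1.652476; window check -1.3 ≤ -1.652476 < -0.5 is false → out
[5] lift (-2,1): star map gives -2.236068; window check -1.3 ≤ -2.236068 < -0.5 is false → out
[6] lift (-20,24): star map gives -25.665631; window check -1.3 ≤ -25.665631 < -0.5 is false → out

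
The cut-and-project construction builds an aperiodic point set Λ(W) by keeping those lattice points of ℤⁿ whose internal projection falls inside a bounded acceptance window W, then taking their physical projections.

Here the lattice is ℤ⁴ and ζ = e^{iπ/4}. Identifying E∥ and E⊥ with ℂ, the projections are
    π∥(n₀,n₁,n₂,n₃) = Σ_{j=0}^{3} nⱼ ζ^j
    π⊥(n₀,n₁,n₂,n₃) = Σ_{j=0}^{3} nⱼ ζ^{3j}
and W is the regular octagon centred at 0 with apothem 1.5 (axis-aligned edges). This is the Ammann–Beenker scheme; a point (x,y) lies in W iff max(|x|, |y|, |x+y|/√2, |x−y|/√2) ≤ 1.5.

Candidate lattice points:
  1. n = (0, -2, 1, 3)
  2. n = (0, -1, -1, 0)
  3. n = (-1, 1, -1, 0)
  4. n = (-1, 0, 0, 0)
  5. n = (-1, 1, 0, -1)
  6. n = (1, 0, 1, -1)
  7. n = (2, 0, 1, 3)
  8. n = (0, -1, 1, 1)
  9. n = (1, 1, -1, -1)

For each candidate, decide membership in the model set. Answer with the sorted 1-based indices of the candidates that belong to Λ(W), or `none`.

With ζ = e^{iπ/4} the internal vectors are ζ^0,ζ^3,ζ^6,ζ^9.
#1 (0, -2, 1, 3): internal (3.53553, -0.29289); octagon support 3.53553 vs apothem 1.5 → ∉ W
#2 (0, -1, -1, 0): internal (0.70711, 0.29289); octagon support 0.70711 vs apothem 1.5 → ∈ W
#3 (-1, 1, -1, 0): internal (-1.70711, 1.70711); octagon support 2.41421 vs apothem 1.5 → ∉ W
#4 (-1, 0, 0, 0): internal (-1.00000, 0.00000); octagon support 1.00000 vs apothem 1.5 → ∈ W
#5 (-1, 1, 0, -1): internal (-2.41421, 0.00000); octagon support 2.41421 vs apothem 1.5 → ∉ W
#6 (1, 0, 1, -1): internal (0.29289, -1.70711); octagon support 1.70711 vs apothem 1.5 → ∉ W
#7 (2, 0, 1, 3): internal (4.12132, 1.12132); octagon support 4.12132 vs apothem 1.5 → ∉ W
#8 (0, -1, 1, 1): internal (1.41421, -1.00000); octagon support 1.70711 vs apothem 1.5 → ∉ W
#9 (1, 1, -1, -1): internal (-0.41421, 1.00000); octagon support 1.00000 vs apothem 1.5 → ∈ W

2, 4, 9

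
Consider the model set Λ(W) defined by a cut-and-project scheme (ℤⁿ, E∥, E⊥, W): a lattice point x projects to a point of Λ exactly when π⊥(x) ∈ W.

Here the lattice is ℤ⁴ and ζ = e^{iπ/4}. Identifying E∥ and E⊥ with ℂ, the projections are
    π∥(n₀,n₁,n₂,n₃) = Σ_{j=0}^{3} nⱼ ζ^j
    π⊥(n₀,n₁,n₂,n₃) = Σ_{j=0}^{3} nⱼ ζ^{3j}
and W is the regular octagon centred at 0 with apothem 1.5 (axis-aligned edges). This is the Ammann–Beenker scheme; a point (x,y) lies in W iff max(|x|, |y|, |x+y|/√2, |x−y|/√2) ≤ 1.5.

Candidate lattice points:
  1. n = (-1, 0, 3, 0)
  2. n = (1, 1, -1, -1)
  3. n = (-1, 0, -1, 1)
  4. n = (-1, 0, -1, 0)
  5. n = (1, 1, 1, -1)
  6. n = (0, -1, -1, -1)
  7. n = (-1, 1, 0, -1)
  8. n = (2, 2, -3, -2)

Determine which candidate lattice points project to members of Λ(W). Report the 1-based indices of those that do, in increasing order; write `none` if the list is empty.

2, 4, 5, 6

π⊥(n) = n₀ + n₁ζ³ + n₂ζ⁶ + n₃ζ⁹ where ζ = e^{iπ/4}.
#1 (-1, 0, 3, 0): internal (-1.0000, -3.0000); octagon support 3.0000 vs apothem 1.5 → ∉ W
#2 (1, 1, -1, -1): internal (-0.4142, 1.0000); octagon support 1.0000 vs apothem 1.5 → ∈ W
#3 (-1, 0, -1, 1): internal (-0.2929, 1.7071); octagon support 1.7071 vs apothem 1.5 → ∉ W
#4 (-1, 0, -1, 0): internal (-1.0000, 1.0000); octagon support 1.4142 vs apothem 1.5 → ∈ W
#5 (1, 1, 1, -1): internal (-0.4142, -1.0000); octagon support 1.0000 vs apothem 1.5 → ∈ W
#6 (0, -1, -1, -1): internal (0.0000, -0.4142); octagon support 0.4142 vs apothem 1.5 → ∈ W
#7 (-1, 1, 0, -1): internal (-2.4142, 0.0000); octagon support 2.4142 vs apothem 1.5 → ∉ W
#8 (2, 2, -3, -2): internal (-0.8284, 3.0000); octagon support 3.0000 vs apothem 1.5 → ∉ W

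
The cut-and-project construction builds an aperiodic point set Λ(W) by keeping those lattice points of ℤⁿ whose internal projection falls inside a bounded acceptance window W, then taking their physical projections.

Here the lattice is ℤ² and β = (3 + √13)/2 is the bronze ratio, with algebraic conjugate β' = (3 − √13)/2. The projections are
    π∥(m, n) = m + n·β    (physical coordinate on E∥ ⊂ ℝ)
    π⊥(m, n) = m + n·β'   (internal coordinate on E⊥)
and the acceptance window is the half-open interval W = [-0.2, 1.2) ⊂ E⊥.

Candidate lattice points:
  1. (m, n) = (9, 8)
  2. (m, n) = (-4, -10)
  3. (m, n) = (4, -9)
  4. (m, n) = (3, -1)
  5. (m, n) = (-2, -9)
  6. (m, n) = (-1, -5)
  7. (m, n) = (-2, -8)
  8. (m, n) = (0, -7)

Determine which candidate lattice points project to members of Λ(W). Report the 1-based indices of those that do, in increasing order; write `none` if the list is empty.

β' = (3−√13)/2 ≈ -0.3028.
[1] lift (9,8): star map gives 6.5778; window check -0.2 ≤ 6.5778 < 1.2 is false → out
[2] lift (-4,-10): star map gives -0.9722; window check -0.2 ≤ -0.9722 < 1.2 is false → out
[3] lift (4,-9): star map gives 6.7250; window check -0.2 ≤ 6.7250 < 1.2 is false → out
[4] lift (3,-1): star map gives 3.3028; window check -0.2 ≤ 3.3028 < 1.2 is false → out
[5] lift (-2,-9): star map gives 0.7250; window check -0.2 ≤ 0.7250 < 1.2 is true → IN Λ
[6] lift (-1,-5): star map gives 0.5139; window check -0.2 ≤ 0.5139 < 1.2 is true → IN Λ
[7] lift (-2,-8): star map gives 0.4222; window check -0.2 ≤ 0.4222 < 1.2 is true → IN Λ
[8] lift (0,-7): star map gives 2.1194; window check -0.2 ≤ 2.1194 < 1.2 is false → out

5, 6, 7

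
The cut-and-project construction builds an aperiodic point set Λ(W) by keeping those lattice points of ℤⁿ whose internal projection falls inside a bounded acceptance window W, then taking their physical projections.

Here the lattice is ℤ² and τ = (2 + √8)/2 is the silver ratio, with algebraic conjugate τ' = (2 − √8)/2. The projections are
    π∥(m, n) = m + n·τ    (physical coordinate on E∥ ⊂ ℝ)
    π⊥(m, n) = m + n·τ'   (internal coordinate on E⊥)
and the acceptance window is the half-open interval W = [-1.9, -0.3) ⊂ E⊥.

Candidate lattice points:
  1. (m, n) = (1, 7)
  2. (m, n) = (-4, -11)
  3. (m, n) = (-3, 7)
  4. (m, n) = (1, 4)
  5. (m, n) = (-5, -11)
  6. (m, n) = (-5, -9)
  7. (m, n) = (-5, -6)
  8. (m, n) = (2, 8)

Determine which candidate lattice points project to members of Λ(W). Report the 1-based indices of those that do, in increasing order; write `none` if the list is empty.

1, 4, 5, 6, 8

Numerically τ ≈ 2.41421 and τ' = −1/τ ≈ -0.41421.
candidate 1: (m,n)=(1,7) → π∥ = 1+7·τ ≈ 17.89949, π⊥ = 1+7·τ' ≈ -1.89949 ∈ [-1.9, -0.3) ⇒ IN Λ
candidate 2: (m,n)=(-4,-11) → π∥ = -4-11·τ ≈ -30.55635, π⊥ = -4-11·τ' ≈ 0.55635 ∉ [-1.9, -0.3) ⇒ out
candidate 3: (m,n)=(-3,7) → π∥ = -3+7·τ ≈ 13.89949, π⊥ = -3+7·τ' ≈ -5.89949 ∉ [-1.9, -0.3) ⇒ out
candidate 4: (m,n)=(1,4) → π∥ = 1+4·τ ≈ 10.65685, π⊥ = 1+4·τ' ≈ -0.65685 ∈ [-1.9, -0.3) ⇒ IN Λ
candidate 5: (m,n)=(-5,-11) → π∥ = -5-11·τ ≈ -31.55635, π⊥ = -5-11·τ' ≈ -0.44365 ∈ [-1.9, -0.3) ⇒ IN Λ
candidate 6: (m,n)=(-5,-9) → π∥ = -5-9·τ ≈ -26.72792, π⊥ = -5-9·τ' ≈ -1.27208 ∈ [-1.9, -0.3) ⇒ IN Λ
candidate 7: (m,n)=(-5,-6) → π∥ = -5-6·τ ≈ -19.48528, π⊥ = -5-6·τ' ≈ -2.51472 ∉ [-1.9, -0.3) ⇒ out
candidate 8: (m,n)=(2,8) → π∥ = 2+8·τ ≈ 21.31371, π⊥ = 2+8·τ' ≈ -1.31371 ∈ [-1.9, -0.3) ⇒ IN Λ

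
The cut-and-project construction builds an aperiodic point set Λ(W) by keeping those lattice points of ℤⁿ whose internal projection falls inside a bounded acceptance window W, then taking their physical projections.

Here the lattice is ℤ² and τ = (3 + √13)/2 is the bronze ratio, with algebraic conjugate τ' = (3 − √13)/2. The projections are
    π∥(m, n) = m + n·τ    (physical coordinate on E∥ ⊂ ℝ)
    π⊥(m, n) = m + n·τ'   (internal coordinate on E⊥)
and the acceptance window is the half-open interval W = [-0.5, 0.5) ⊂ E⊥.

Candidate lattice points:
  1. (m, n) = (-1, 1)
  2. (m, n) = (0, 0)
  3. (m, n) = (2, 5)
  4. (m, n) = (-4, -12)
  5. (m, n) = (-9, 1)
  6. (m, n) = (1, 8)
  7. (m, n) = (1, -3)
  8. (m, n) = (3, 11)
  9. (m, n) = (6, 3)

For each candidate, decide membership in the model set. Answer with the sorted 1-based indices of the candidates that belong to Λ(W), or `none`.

2, 3, 4, 8

Numerically τ ≈ 3.3028 and τ' = −1/τ ≈ -0.3028.
#1 (-1,1): internal coord -1 + (1)·τ' = -1.3028; -1.3028 ∉ [-0.5, 0.5) → out
#2 (0,0): internal coord 0 + (0)·τ' = +0.0000; +0.0000 ∈ [-0.5, 0.5) → IN Λ
#3 (2,5): internal coord 2 + (5)·τ' = +0.4861; +0.4861 ∈ [-0.5, 0.5) → IN Λ
#4 (-4,-12): internal coord -4 + (-12)·τ' = -0.3667; -0.3667 ∈ [-0.5, 0.5) → IN Λ
#5 (-9,1): internal coord -9 + (1)·τ' = -9.3028; -9.3028 ∉ [-0.5, 0.5) → out
#6 (1,8): internal coord 1 + (8)·τ' = -1.4222; -1.4222 ∉ [-0.5, 0.5) → out
#7 (1,-3): internal coord 1 + (-3)·τ' = +1.9083; +1.9083 ∉ [-0.5, 0.5) → out
#8 (3,11): internal coord 3 + (11)·τ' = -0.3305; -0.3305 ∈ [-0.5, 0.5) → IN Λ
#9 (6,3): internal coord 6 + (3)·τ' = +5.0917; +5.0917 ∉ [-0.5, 0.5) → out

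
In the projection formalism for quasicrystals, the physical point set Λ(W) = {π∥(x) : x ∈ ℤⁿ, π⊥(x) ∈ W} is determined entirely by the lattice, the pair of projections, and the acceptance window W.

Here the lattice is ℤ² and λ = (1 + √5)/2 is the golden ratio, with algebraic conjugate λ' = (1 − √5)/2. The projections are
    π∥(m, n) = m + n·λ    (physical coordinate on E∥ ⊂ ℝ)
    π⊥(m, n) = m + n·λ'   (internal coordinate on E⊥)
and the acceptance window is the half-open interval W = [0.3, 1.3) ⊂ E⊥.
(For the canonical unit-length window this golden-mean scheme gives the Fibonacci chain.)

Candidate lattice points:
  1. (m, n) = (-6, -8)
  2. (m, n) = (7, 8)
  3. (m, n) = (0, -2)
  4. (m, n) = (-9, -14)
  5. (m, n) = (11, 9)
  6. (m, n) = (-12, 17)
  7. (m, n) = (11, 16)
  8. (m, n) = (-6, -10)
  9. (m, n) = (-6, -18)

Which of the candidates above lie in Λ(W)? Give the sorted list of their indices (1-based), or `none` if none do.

λ' = (1−√5)/2 ≈ -0.6180.
[1] lift (-6,-8): star map gives -1.0557; window check 0.3 ≤ -1.0557 < 1.3 is false → out
[2] lift (7,8): star map gives 2.0557; window check 0.3 ≤ 2.0557 < 1.3 is false → out
[3] lift (0,-2): star map gives 1.2361; window check 0.3 ≤ 1.2361 < 1.3 is true → IN Λ
[4] lift (-9,-14): star map gives -0.3475; window check 0.3 ≤ -0.3475 < 1.3 is false → out
[5] lift (11,9): star map gives 5.4377; window check 0.3 ≤ 5.4377 < 1.3 is false → out
[6] lift (-12,17): star map gives -22.5066; window check 0.3 ≤ -22.5066 < 1.3 is false → out
[7] lift (11,16): star map gives 1.1115; window check 0.3 ≤ 1.1115 < 1.3 is true → IN Λ
[8] lift (-6,-10): star map gives 0.1803; window check 0.3 ≤ 0.1803 < 1.3 is false → out
[9] lift (-6,-18): star map gives 5.1246; window check 0.3 ≤ 5.1246 < 1.3 is false → out

3, 7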